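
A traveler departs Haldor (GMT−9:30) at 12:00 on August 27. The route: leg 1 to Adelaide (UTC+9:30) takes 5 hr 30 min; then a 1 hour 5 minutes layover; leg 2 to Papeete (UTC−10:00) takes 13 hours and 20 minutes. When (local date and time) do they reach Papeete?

07:25 on August 28

Convert departure to UTC: 12:00 + 9:30 = 21:30 UTC on Aug 27.
Add 5 hours 30 minutes leg 1 → 03:00 UTC (Aug 28).
Add 1 hour and 5 minutes layover in Adelaide → 04:05 UTC.
Add 13 hours and 20 minutes leg 2 → 17:25 UTC.
Papeete is UTC−10:00, so local arrival = 17:25 − 10:00 = 07:25 on Aug 28.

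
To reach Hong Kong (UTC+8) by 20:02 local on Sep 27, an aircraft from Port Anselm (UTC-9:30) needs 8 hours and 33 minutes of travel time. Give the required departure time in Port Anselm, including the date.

17:59 on September 26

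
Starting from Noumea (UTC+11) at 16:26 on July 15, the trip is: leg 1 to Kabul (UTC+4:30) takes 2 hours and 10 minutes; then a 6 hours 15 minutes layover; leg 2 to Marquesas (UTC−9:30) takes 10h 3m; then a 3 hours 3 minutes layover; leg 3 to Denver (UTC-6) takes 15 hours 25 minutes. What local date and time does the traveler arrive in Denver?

12:22 on Jul 16

Convert departure to UTC: 16:26 − 11:00 = 05:26 UTC on Jul 15.
Add 2 hours and 10 minutes leg 1 → 07:36 UTC.
Add 6 hours 15 minutes layover in Kabul → 13:51 UTC.
Add 10 hours and 3 minutes leg 2 → 23:54 UTC.
Add 3 hours 3 minutes layover in Marquesas → 02:57 UTC (Jul 16).
Add 15 hours and 25 minutes leg 3 → 18:22 UTC.
Denver is UTC−6:00, so local arrival = 18:22 − 6:00 = 12:22 on Jul 16.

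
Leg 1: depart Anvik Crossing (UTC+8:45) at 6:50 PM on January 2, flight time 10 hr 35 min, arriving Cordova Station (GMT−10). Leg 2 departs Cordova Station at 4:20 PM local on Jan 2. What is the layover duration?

5 hours 40 minutes

Convert departure to UTC: 6:50 PM − 8:45 = 10:05 AM UTC on Jan 2.
Add 10 hours 35 minutes flight time → 8:40 PM UTC.
Cordova Station is UTC−10:00, so local arrival = 8:40 PM − 10:00 = 10:40 AM on Jan 2.
Layover = 4:20 PM − 10:40 AM = 5 hours 40 minutes.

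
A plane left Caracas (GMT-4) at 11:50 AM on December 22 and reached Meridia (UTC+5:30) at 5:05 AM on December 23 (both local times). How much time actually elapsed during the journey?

7 hours 45 minutes

Departure in UTC: 11:50 AM + 4:00 = 3:50 PM on Dec 22.
Arrival in UTC: 5:05 AM − 5:30 = 11:35 PM on Dec 22.
Elapsed = 11:35 PM − 3:50 PM = 7 hours 45 minutes.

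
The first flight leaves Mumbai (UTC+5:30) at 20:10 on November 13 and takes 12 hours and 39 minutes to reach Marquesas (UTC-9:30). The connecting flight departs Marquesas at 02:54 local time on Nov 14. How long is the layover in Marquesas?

Convert departure to UTC: 20:10 − 5:30 = 14:40 UTC on Nov 13.
Add 12 hours 39 minutes flight time → 03:19 UTC (Nov 14).
Marquesas is UTC−9:30, so local arrival = 03:19 − 9:30 = 17:49 on Nov 13.
Layover = 02:54 − 17:49 (+1 day) = 9 hours 5 minutes.

9 hours 5 minutes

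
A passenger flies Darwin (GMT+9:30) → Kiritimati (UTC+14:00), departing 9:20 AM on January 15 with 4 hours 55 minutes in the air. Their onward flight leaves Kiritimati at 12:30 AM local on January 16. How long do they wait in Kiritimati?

Convert departure to UTC: 9:20 AM − 9:30 = 11:50 PM UTC on Jan 14.
Add 4 hours and 55 minutes flight time → 4:45 AM UTC (Jan 15).
Kiritimati is UTC+14:00, so local arrival = 4:45 AM + 14:00 = 6:45 PM on Jan 15.
Layover = 12:30 AM − 6:45 PM (+1 day) = 5 hours 45 minutes.

5 hours 45 minutes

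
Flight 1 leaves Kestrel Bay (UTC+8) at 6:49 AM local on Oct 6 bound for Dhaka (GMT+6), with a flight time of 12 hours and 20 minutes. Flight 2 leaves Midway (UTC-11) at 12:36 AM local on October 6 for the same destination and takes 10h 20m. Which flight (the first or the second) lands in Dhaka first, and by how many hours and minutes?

the first, by 10 hours 47 minutes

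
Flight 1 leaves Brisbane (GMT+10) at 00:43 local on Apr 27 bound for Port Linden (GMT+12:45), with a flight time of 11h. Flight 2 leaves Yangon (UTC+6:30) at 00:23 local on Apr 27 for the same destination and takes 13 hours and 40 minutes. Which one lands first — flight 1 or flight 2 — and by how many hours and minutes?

Flight 1 in UTC: 00:43 − 10:00 = 14:43 on Apr 26.
+11 hours → arrive 01:43 UTC on Apr 27.
Flight 2 in UTC: 00:23 − 6:30 = 17:53 on Apr 26.
+13 hours 40 minutes → arrive 07:33 UTC on Apr 27.
Flight 1 lands earlier by 5 hours 50 minutes.

the first, by 5 hours 50 minutes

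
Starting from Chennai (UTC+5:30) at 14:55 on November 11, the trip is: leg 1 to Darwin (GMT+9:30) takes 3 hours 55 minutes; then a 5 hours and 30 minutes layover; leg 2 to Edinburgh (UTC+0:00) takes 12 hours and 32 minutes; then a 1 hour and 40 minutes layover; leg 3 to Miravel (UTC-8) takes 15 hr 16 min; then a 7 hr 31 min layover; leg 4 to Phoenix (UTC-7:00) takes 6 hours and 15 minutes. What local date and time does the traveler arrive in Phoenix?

07:04 on November 13

Convert departure to UTC: 14:55 − 5:30 = 09:25 UTC on Nov 11.
Add 3 hours 55 minutes leg 1 → 13:20 UTC.
Add 5 hours and 30 minutes layover in Darwin → 18:50 UTC.
Add 12 hours 32 minutes leg 2 → 07:22 UTC (Nov 12).
Add 1 hour and 40 minutes layover in Edinburgh → 09:02 UTC.
Add 15 hours 16 minutes leg 3 → 00:18 UTC (Nov 13).
Add 7 hours and 31 minutes layover in Miravel → 07:49 UTC.
Add 6 hours 15 minutes leg 4 → 14:04 UTC.
Phoenix is UTC−7:00, so local arrival = 14:04 − 7:00 = 07:04 on Nov 13.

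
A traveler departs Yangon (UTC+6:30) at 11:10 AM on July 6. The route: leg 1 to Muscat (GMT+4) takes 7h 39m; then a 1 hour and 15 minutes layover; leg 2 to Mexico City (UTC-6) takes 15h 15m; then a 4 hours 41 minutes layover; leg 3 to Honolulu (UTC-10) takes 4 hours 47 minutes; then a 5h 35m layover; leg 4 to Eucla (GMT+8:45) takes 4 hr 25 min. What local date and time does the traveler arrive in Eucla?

Convert departure to UTC: 11:10 AM − 6:30 = 4:40 AM UTC on Jul 6.
Add 7 hours and 39 minutes leg 1 → 12:19 PM UTC.
Add 1 hour 15 minutes layover in Muscat → 1:34 PM UTC.
Add 15 hours 15 minutes leg 2 → 4:49 AM UTC (Jul 7).
Add 4 hours and 41 minutes layover in Mexico City → 9:30 AM UTC.
Add 4 hours and 47 minutes leg 3 → 2:17 PM UTC.
Add 5 hours 35 minutes layover in Honolulu → 7:52 PM UTC.
Add 4 hours and 25 minutes leg 4 → 12:17 AM UTC (Jul 8).
Eucla is UTC+8:45, so local arrival = 12:17 AM + 8:45 = 9:02 AM on Jul 8.

9:02 AM on July 8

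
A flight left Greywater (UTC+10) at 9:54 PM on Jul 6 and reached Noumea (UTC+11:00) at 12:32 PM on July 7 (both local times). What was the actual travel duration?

Noumea is 1:00 ahead of Greywater.
Clock-face elapsed time (ignoring zones) is 14 hours 38 minutes.
Actual elapsed = 14 hours 38 minutes − 1:00 = 13 hours 38 minutes.

13 hours 38 minutes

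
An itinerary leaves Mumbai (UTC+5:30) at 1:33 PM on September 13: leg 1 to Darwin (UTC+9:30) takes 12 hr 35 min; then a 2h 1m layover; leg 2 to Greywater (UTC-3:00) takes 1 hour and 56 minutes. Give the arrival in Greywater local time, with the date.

9:35 PM on September 13

Convert departure to UTC: 1:33 PM − 5:30 = 8:03 AM UTC on Sep 13.
Add 12 hours and 35 minutes leg 1 → 8:38 PM UTC.
Add 2 hours and 1 minute layover in Darwin → 10:39 PM UTC.
Add 1 hour 56 minutes leg 2 → 12:35 AM UTC (Sep 14).
Greywater is UTC−3:00, so local arrival = 12:35 AM − 3:00 = 9:35 PM on Sep 13.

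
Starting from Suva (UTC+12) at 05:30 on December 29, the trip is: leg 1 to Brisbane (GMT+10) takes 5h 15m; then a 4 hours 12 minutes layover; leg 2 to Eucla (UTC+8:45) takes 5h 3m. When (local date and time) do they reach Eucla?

Convert departure to UTC: 05:30 − 12:00 = 17:30 UTC on Dec 28.
Add 5 hours 15 minutes leg 1 → 22:45 UTC.
Add 4 hours and 12 minutes layover in Brisbane → 02:57 UTC (Dec 29).
Add 5 hours 3 minutes leg 2 → 08:00 UTC.
Eucla is UTC+8:45, so local arrival = 08:00 + 8:45 = 16:45 on Dec 29.

16:45 on Dec 29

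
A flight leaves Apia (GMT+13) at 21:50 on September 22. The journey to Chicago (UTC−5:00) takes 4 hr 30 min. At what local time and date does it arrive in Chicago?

08:20 on Sep 22

Chicago is 18:00 behind Apia.
After 4 hours and 30 minutes it is 02:20 (Sep 23) in Apia.
Shift by the zone difference: 02:20 − 18:00 = 08:20 on Sep 22 in Chicago.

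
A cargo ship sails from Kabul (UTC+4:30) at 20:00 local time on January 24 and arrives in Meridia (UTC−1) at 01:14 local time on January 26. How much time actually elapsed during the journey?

34 hours 44 minutes

Departure in UTC: 20:00 − 4:30 = 15:30 on Jan 24.
Arrival in UTC: 01:14 + 1:00 = 02:14 on Jan 26.
Elapsed = 02:14 − 15:30 (+2 days) = 34 hours 44 minutes.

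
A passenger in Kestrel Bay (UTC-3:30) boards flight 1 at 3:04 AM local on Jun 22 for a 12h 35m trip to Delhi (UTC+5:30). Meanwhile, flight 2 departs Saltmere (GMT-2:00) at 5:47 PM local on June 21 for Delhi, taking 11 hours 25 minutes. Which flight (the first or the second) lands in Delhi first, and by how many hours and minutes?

the second, by 11 hours 57 minutes

Flight 1 in UTC: 3:04 AM + 3:30 = 6:34 AM on Jun 22.
+12 hours 35 minutes → arrive 7:09 PM UTC on Jun 22.
Flight 2 in UTC: 5:47 PM + 2:00 = 7:47 PM on Jun 21.
+11 hours and 25 minutes → arrive 7:12 AM UTC on Jun 22.
Flight 2 lands earlier by 11 hours 57 minutes.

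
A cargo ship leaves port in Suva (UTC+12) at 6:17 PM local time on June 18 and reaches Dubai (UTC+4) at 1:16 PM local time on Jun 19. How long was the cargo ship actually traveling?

Departure in UTC: 6:17 PM − 12:00 = 6:17 AM on Jun 18.
Arrival in UTC: 1:16 PM − 4:00 = 9:16 AM on Jun 19.
Elapsed = 9:16 AM − 6:17 AM (+1 day) = 26 hours 59 minutes.

26 hours 59 minutes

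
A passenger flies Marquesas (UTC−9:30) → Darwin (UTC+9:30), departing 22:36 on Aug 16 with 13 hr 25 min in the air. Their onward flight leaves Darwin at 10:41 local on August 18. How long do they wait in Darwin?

3 hours 40 minutes

Convert departure to UTC: 22:36 + 9:30 = 08:06 UTC on Aug 17.
Add 13 hours 25 minutes flight time → 21:31 UTC.
Darwin is UTC+9:30, so local arrival = 21:31 + 9:30 = 07:01 on Aug 18.
Layover = 10:41 − 07:01 = 3 hours 40 minutes.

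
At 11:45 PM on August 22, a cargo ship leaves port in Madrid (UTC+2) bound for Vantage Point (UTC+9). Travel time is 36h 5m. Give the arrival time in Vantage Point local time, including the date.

Convert departure to UTC: 11:45 PM − 2:00 = 9:45 PM UTC on Aug 22.
Add 36 hours 5 minutes travel time → 9:50 AM UTC (Aug 24).
Vantage Point is UTC+9:00, so local arrival = 9:50 AM + 9:00 = 6:50 PM on Aug 24.

6:50 PM on August 24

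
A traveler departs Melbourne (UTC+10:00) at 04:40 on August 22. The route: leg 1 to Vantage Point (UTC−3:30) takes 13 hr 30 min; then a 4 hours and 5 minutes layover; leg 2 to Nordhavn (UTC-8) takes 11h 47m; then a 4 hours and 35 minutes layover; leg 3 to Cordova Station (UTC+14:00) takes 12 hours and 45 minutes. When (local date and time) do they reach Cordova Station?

Convert departure to UTC: 04:40 − 10:00 = 18:40 UTC on Aug 21.
Add 13 hours 30 minutes leg 1 → 08:10 UTC (Aug 22).
Add 4 hours 5 minutes layover in Vantage Point → 12:15 UTC.
Add 11 hours and 47 minutes leg 2 → 00:02 UTC (Aug 23).
Add 4 hours and 35 minutes layover in Nordhavn → 04:37 UTC.
Add 12 hours and 45 minutes leg 3 → 17:22 UTC.
Cordova Station is UTC+14:00, so local arrival = 17:22 + 14:00 = 07:22 on Aug 24.

07:22 on Aug 24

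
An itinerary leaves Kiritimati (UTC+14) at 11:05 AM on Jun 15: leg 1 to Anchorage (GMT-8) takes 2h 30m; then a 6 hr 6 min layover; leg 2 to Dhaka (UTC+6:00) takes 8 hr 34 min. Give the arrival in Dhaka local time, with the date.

8:15 PM on June 15

Convert departure to UTC: 11:05 AM − 14:00 = 9:05 PM UTC on Jun 14.
Add 2 hours and 30 minutes leg 1 → 11:35 PM UTC.
Add 6 hours 6 minutes layover in Anchorage → 5:41 AM UTC (Jun 15).
Add 8 hours 34 minutes leg 2 → 2:15 PM UTC.
Dhaka is UTC+6:00, so local arrival = 2:15 PM + 6:00 = 8:15 PM on Jun 15.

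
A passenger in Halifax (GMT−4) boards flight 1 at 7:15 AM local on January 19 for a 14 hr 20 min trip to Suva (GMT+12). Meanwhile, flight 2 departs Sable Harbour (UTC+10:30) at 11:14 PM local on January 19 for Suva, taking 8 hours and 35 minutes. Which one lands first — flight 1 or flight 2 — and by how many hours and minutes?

Flight 1 in UTC: 7:15 AM + 4:00 = 11:15 AM on Jan 19.
+14 hours 20 minutes → arrive 1:35 AM UTC on Jan 20.
Flight 2 in UTC: 11:14 PM − 10:30 = 12:44 PM on Jan 19.
+8 hours 35 minutes → arrive 9:19 PM UTC on Jan 19.
Flight 2 lands earlier by 4 hours 16 minutes.

the second, by 4 hours 16 minutes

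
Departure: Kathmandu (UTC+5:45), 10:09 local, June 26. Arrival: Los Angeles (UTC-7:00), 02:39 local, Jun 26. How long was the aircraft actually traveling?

5 hours 15 minutes

Los Angeles is 12:45 behind Kathmandu.
Clock-face elapsed time (ignoring zones) is −7 hours 30 minutes.
Actual elapsed = −7 hours 30 minutes + 12:45 = 5 hours 15 minutes.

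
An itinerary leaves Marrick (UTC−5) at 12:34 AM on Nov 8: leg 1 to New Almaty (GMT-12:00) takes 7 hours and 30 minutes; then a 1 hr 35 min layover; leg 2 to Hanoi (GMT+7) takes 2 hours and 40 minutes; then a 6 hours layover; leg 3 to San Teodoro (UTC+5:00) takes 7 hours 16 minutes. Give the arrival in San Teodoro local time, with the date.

Convert departure to UTC: 12:34 AM + 5:00 = 5:34 AM UTC on Nov 8.
Add 7 hours 30 minutes leg 1 → 1:04 PM UTC.
Add 1 hour 35 minutes layover in New Almaty → 2:39 PM UTC.
Add 2 hours 40 minutes leg 2 → 5:19 PM UTC.
Add 6 hours layover in Hanoi → 11:19 PM UTC.
Add 7 hours 16 minutes leg 3 → 6:35 AM UTC (Nov 9).
San Teodoro is UTC+5:00, so local arrival = 6:35 AM + 5:00 = 11:35 AM on Nov 9.

11:35 AM on November 9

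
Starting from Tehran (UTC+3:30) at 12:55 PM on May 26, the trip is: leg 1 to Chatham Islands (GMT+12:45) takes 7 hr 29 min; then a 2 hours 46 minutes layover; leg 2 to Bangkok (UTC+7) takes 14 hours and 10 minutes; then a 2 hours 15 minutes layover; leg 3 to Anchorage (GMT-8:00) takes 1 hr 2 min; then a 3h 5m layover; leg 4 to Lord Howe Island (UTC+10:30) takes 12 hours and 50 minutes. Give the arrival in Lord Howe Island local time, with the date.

3:32 PM on May 28

Convert departure to UTC: 12:55 PM − 3:30 = 9:25 AM UTC on May 26.
Add 7 hours 29 minutes leg 1 → 4:54 PM UTC.
Add 2 hours and 46 minutes layover in Chatham Islands → 7:40 PM UTC.
Add 14 hours 10 minutes leg 2 → 9:50 AM UTC (May 27).
Add 2 hours and 15 minutes layover in Bangkok → 12:05 PM UTC.
Add 1 hour 2 minutes leg 3 → 1:07 PM UTC.
Add 3 hours and 5 minutes layover in Anchorage → 4:12 PM UTC.
Add 12 hours 50 minutes leg 4 → 5:02 AM UTC (May 28).
Lord Howe Island is UTC+10:30, so local arrival = 5:02 AM + 10:30 = 3:32 PM on May 28.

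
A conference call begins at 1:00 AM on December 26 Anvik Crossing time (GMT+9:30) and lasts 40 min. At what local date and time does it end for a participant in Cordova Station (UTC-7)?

9:10 AM on December 25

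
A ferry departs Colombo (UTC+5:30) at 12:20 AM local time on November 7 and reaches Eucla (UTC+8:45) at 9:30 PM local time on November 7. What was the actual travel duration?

17 hours 55 minutes

Departure in UTC: 12:20 AM − 5:30 = 6:50 PM on Nov 6.
Arrival in UTC: 9:30 PM − 8:45 = 12:45 PM on Nov 7.
Elapsed = 12:45 PM − 6:50 PM (+1 day) = 17 hours 55 minutes.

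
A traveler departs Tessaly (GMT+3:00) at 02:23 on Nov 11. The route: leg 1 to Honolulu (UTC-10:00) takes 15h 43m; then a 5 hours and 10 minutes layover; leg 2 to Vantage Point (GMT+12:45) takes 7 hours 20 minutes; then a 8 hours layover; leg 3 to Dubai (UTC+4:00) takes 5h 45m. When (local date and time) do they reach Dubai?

21:21 on November 12

Convert departure to UTC: 02:23 − 3:00 = 23:23 UTC on Nov 10.
Add 15 hours 43 minutes leg 1 → 15:06 UTC (Nov 11).
Add 5 hours 10 minutes layover in Honolulu → 20:16 UTC.
Add 7 hours 20 minutes leg 2 → 03:36 UTC (Nov 12).
Add 8 hours layover in Vantage Point → 11:36 UTC.
Add 5 hours 45 minutes leg 3 → 17:21 UTC.
Dubai is UTC+4:00, so local arrival = 17:21 + 4:00 = 21:21 on Nov 12.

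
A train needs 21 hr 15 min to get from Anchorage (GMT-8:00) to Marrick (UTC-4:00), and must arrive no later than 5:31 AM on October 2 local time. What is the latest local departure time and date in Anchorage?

4:16 AM on October 1

Target arrival in UTC: 5:31 AM + 4:00 = 9:31 AM on Oct 2.
Subtract 21 hours and 15 minutes → departure 12:16 PM UTC on Oct 1.
Anchorage is UTC−8:00: 12:16 PM − 8:00 = 4:16 AM on Oct 1.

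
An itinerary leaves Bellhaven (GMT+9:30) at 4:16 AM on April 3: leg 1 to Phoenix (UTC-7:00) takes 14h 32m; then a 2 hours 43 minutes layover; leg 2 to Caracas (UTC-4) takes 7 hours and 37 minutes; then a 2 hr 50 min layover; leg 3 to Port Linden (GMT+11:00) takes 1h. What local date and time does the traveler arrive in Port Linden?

Convert departure to UTC: 4:16 AM − 9:30 = 6:46 PM UTC on Apr 2.
Add 14 hours and 32 minutes leg 1 → 9:18 AM UTC (Apr 3).
Add 2 hours and 43 minutes layover in Phoenix → 12:01 PM UTC.
Add 7 hours and 37 minutes leg 2 → 7:38 PM UTC.
Add 2 hours and 50 minutes layover in Caracas → 10:28 PM UTC.
Add 1 hour leg 3 → 11:28 PM UTC.
Port Linden is UTC+11:00, so local arrival = 11:28 PM + 11:00 = 10:28 AM on Apr 4.

10:28 AM on Apr 4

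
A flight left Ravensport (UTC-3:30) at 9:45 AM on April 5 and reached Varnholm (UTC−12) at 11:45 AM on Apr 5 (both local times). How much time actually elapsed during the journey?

Departure in UTC: 9:45 AM + 3:30 = 1:15 PM on Apr 5.
Arrival in UTC: 11:45 AM + 12:00 = 11:45 PM on Apr 5.
Elapsed = 11:45 PM − 1:15 PM = 10 hours 30 minutes.

10 hours 30 minutes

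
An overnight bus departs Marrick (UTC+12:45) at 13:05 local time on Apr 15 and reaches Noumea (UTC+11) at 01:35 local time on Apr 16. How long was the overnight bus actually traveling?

14 hours 15 minutes

Departure in UTC: 13:05 − 12:45 = 00:20 on Apr 15.
Arrival in UTC: 01:35 − 11:00 = 14:35 on Apr 15.
Elapsed = 14:35 − 00:20 = 14 hours 15 minutes.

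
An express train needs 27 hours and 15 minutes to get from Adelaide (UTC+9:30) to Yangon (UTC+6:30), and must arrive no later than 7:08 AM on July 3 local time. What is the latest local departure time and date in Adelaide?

6:53 AM on July 2

Target arrival in UTC: 7:08 AM − 6:30 = 12:38 AM on Jul 3.
Subtract 27 hours 15 minutes → departure 9:23 PM UTC on Jul 1.
Adelaide is UTC+9:30: 9:23 PM + 9:30 = 6:53 AM on Jul 2.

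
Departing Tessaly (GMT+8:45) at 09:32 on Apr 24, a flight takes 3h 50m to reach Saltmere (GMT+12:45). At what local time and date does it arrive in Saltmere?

Convert departure to UTC: 09:32 − 8:45 = 00:47 UTC on Apr 24.
Add 3 hours 50 minutes travel time → 04:37 UTC.
Saltmere is UTC+12:45, so local arrival = 04:37 + 12:45 = 17:22 on Apr 24.

17:22 on April 24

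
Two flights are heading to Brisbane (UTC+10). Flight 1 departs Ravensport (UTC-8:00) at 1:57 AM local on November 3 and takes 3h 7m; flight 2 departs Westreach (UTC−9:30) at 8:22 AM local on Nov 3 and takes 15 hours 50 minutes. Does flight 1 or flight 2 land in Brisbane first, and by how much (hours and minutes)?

Flight 1 in UTC: 1:57 AM + 8:00 = 9:57 AM on Nov 3.
+3 hours 7 minutes → arrive 1:04 PM UTC on Nov 3.
Flight 2 in UTC: 8:22 AM + 9:30 = 5:52 PM on Nov 3.
+15 hours 50 minutes → arrive 9:42 AM UTC on Nov 4.
Flight 1 lands earlier by 20 hours 38 minutes.

the first, by 20 hours 38 minutes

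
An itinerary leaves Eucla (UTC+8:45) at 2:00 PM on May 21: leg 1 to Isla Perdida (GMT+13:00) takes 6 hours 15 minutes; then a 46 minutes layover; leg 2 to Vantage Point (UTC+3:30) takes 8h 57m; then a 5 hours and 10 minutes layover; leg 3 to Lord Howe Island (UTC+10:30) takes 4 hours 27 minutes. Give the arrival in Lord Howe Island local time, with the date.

Convert departure to UTC: 2:00 PM − 8:45 = 5:15 AM UTC on May 21.
Add 6 hours 15 minutes leg 1 → 11:30 AM UTC.
Add 46 minutes layover in Isla Perdida → 12:16 PM UTC.
Add 8 hours 57 minutes leg 2 → 9:13 PM UTC.
Add 5 hours and 10 minutes layover in Vantage Point → 2:23 AM UTC (May 22).
Add 4 hours and 27 minutes leg 3 → 6:50 AM UTC.
Lord Howe Island is UTC+10:30, so local arrival = 6:50 AM + 10:30 = 5:20 PM on May 22.

5:20 PM on May 22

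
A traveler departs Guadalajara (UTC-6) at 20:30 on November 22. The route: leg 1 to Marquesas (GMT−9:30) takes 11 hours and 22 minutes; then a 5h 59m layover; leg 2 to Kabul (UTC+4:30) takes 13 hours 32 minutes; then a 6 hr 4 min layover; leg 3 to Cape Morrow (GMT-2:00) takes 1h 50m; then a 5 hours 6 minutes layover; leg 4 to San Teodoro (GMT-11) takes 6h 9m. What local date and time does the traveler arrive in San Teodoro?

17:32 on Nov 24

Convert departure to UTC: 20:30 + 6:00 = 02:30 UTC on Nov 23.
Add 11 hours 22 minutes leg 1 → 13:52 UTC.
Add 5 hours 59 minutes layover in Marquesas → 19:51 UTC.
Add 13 hours and 32 minutes leg 2 → 09:23 UTC (Nov 24).
Add 6 hours 4 minutes layover in Kabul → 15:27 UTC.
Add 1 hour and 50 minutes leg 3 → 17:17 UTC.
Add 5 hours 6 minutes layover in Cape Morrow → 22:23 UTC.
Add 6 hours and 9 minutes leg 4 → 04:32 UTC (Nov 25).
San Teodoro is UTC−11:00, so local arrival = 04:32 − 11:00 = 17:32 on Nov 24.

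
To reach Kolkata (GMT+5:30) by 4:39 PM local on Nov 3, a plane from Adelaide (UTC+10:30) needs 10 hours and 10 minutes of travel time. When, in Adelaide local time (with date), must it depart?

Target arrival in UTC: 4:39 PM − 5:30 = 11:09 AM on Nov 3.
Subtract 10 hours 10 minutes → departure 12:59 AM UTC on Nov 3.
Adelaide is UTC+10:30: 12:59 AM + 10:30 = 11:29 AM on Nov 3.

11:29 AM on November 3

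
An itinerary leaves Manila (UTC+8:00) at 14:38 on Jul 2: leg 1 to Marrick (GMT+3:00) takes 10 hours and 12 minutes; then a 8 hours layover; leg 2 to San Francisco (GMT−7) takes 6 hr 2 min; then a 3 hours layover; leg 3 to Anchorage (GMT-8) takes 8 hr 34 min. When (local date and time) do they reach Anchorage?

10:26 on Jul 3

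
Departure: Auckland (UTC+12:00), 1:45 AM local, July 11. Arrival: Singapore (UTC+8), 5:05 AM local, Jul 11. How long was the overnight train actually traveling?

Departure in UTC: 1:45 AM − 12:00 = 1:45 PM on Jul 10.
Arrival in UTC: 5:05 AM − 8:00 = 9:05 PM on Jul 10.
Elapsed = 9:05 PM − 1:45 PM = 7 hours 20 minutes.

7 hours 20 minutes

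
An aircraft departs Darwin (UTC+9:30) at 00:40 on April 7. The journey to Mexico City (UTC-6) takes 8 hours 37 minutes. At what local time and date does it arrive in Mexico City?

17:47 on Apr 6

Mexico City is 15:30 behind Darwin.
After 8 hours 37 minutes it is 09:17 in Darwin.
Shift by the zone difference: 09:17 − 15:30 = 17:47 on Apr 6 in Mexico City.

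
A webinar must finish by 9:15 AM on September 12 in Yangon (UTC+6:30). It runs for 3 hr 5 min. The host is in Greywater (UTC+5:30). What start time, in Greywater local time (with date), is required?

5:10 AM on September 12

Target end time in UTC: 9:15 AM − 6:30 = 2:45 AM on Sep 12.
Subtract 3 hours 5 minutes → start 11:40 PM UTC on Sep 11.
Greywater is UTC+5:30: 11:40 PM + 5:30 = 5:10 AM on Sep 12.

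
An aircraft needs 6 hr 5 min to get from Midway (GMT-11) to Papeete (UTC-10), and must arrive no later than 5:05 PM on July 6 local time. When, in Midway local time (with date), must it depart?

Target arrival in UTC: 5:05 PM + 10:00 = 3:05 AM on Jul 7.
Subtract 6 hours 5 minutes → departure 9:00 PM UTC on Jul 6.
Midway is UTC−11:00: 9:00 PM − 11:00 = 10:00 AM on Jul 6.

10:00 AM on Jul 6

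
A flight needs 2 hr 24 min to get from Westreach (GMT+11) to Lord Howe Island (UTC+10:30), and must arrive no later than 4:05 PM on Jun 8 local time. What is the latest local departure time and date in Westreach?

2:11 PM on June 8

Target arrival in UTC: 4:05 PM − 10:30 = 5:35 AM on Jun 8.
Subtract 2 hours 24 minutes → departure 3:11 AM UTC on Jun 8.
Westreach is UTC+11:00: 3:11 AM + 11:00 = 2:11 PM on Jun 8.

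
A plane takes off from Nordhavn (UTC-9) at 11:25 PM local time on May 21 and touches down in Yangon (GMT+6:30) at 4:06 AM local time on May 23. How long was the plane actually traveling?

13 hours 11 minutes

Departure in UTC: 11:25 PM + 9:00 = 8:25 AM on May 22.
Arrival in UTC: 4:06 AM − 6:30 = 9:36 PM on May 22.
Elapsed = 9:36 PM − 8:25 AM = 13 hours 11 minutes.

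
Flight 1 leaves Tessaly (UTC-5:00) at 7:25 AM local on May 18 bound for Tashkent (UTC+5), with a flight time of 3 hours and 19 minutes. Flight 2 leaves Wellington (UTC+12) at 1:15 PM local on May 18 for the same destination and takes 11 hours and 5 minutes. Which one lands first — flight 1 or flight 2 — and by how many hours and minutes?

the second, by 3 hours 24 minutes

Flight 1 in UTC: 7:25 AM + 5:00 = 12:25 PM on May 18.
+3 hours 19 minutes → arrive 3:44 PM UTC on May 18.
Flight 2 in UTC: 1:15 PM − 12:00 = 1:15 AM on May 18.
+11 hours 5 minutes → arrive 12:20 PM UTC on May 18.
Flight 2 lands earlier by 3 hours 24 minutes.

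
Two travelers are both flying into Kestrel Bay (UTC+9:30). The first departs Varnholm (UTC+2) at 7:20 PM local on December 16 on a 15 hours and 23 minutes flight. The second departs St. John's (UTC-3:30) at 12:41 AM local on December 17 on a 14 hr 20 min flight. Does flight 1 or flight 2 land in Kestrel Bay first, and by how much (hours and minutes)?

Flight 1 in UTC: 7:20 PM − 2:00 = 5:20 PM on Dec 16.
+15 hours and 23 minutes → arrive 8:43 AM UTC on Dec 17.
Flight 2 in UTC: 12:41 AM + 3:30 = 4:11 AM on Dec 17.
+14 hours and 20 minutes → arrive 6:31 PM UTC on Dec 17.
Flight 1 lands earlier by 9 hours 48 minutes.

the first, by 9 hours 48 minutes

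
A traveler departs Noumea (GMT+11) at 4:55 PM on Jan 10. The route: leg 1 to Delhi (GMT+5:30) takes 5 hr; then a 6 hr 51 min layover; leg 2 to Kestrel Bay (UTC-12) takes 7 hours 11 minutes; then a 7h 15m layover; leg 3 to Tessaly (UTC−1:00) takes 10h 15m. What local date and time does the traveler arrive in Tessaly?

5:27 PM on January 11

Convert departure to UTC: 4:55 PM − 11:00 = 5:55 AM UTC on Jan 10.
Add 5 hours leg 1 → 10:55 AM UTC.
Add 6 hours 51 minutes layover in Delhi → 5:46 PM UTC.
Add 7 hours 11 minutes leg 2 → 12:57 AM UTC (Jan 11).
Add 7 hours and 15 minutes layover in Kestrel Bay → 8:12 AM UTC.
Add 10 hours and 15 minutes leg 3 → 6:27 PM UTC.
Tessaly is UTC−1:00, so local arrival = 6:27 PM − 1:00 = 5:27 PM on Jan 11.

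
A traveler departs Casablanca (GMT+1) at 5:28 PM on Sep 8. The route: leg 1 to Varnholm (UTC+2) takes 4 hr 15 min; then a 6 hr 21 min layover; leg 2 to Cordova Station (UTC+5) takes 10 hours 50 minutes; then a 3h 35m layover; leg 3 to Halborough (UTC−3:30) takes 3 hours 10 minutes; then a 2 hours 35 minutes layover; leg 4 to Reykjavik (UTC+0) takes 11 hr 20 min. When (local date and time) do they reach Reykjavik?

10:34 AM on September 10

Convert departure to UTC: 5:28 PM − 1:00 = 4:28 PM UTC on Sep 8.
Add 4 hours and 15 minutes leg 1 → 8:43 PM UTC.
Add 6 hours 21 minutes layover in Varnholm → 3:04 AM UTC (Sep 9).
Add 10 hours 50 minutes leg 2 → 1:54 PM UTC.
Add 3 hours and 35 minutes layover in Cordova Station → 5:29 PM UTC.
Add 3 hours and 10 minutes leg 3 → 8:39 PM UTC.
Add 2 hours and 35 minutes layover in Halborough → 11:14 PM UTC.
Add 11 hours and 20 minutes leg 4 → 10:34 AM UTC (Sep 10).
Reykjavik is UTC+0, so local arrival is the same: 10:34 AM on Sep 10.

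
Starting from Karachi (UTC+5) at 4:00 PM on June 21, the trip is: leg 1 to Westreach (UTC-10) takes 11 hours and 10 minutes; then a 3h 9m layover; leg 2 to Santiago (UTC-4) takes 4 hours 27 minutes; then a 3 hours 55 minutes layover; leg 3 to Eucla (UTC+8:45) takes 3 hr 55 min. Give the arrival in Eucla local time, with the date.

10:21 PM on Jun 22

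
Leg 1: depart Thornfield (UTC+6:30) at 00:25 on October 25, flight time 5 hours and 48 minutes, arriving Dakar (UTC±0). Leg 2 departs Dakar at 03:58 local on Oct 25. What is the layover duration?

Convert departure to UTC: 00:25 − 6:30 = 17:55 UTC on Oct 24.
Add 5 hours and 48 minutes flight time → 23:43 UTC.
Dakar is UTC+0, so local arrival is the same: 23:43 on Oct 24.
Layover = 03:58 − 23:43 (+1 day) = 4 hours 15 minutes.

4 hours 15 minutes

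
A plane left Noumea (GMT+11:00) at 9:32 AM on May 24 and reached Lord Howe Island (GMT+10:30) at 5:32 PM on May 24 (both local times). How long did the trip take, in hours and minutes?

Lord Howe Island is 0:30 behind Noumea.
Clock-face elapsed time (ignoring zones) is 8 hours.
Actual elapsed = 8 hours + 0:30 = 8 hours 30 minutes.

8 hours 30 minutes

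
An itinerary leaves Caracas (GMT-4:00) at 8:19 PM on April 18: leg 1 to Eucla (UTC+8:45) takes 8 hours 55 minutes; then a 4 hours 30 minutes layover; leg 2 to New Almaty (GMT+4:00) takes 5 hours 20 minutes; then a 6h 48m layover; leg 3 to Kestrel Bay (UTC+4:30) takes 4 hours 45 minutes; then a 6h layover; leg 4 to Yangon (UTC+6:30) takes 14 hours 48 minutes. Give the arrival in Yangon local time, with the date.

9:55 AM on April 21

Convert departure to UTC: 8:19 PM + 4:00 = 12:19 AM UTC on Apr 19.
Add 8 hours 55 minutes leg 1 → 9:14 AM UTC.
Add 4 hours and 30 minutes layover in Eucla → 1:44 PM UTC.
Add 5 hours 20 minutes leg 2 → 7:04 PM UTC.
Add 6 hours 48 minutes layover in New Almaty → 1:52 AM UTC (Apr 20).
Add 4 hours and 45 minutes leg 3 → 6:37 AM UTC.
Add 6 hours layover in Kestrel Bay → 12:37 PM UTC.
Add 14 hours and 48 minutes leg 4 → 3:25 AM UTC (Apr 21).
Yangon is UTC+6:30, so local arrival = 3:25 AM + 6:30 = 9:55 AM on Apr 21.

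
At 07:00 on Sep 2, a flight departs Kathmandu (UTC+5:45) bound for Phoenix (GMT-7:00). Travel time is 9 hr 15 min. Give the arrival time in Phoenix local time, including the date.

03:30 on Sep 2

Convert departure to UTC: 07:00 − 5:45 = 01:15 UTC on Sep 2.
Add 9 hours and 15 minutes travel time → 10:30 UTC.
Phoenix is UTC−7:00, so local arrival = 10:30 − 7:00 = 03:30 on Sep 2.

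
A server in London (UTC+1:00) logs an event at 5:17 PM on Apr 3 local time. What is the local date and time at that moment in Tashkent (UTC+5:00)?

In UTC: 5:17 PM − 1:00 = 4:17 PM on Apr 3.
Tashkent is UTC+5:00: 4:17 PM + 5:00 = 9:17 PM on Apr 3.

9:17 PM on April 3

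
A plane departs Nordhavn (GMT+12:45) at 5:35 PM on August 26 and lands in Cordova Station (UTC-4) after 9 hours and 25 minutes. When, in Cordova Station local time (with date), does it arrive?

Convert departure to UTC: 5:35 PM − 12:45 = 4:50 AM UTC on Aug 26.
Add 9 hours and 25 minutes travel time → 2:15 PM UTC.
Cordova Station is UTC−4:00, so local arrival = 2:15 PM − 4:00 = 10:15 AM on Aug 26.

10:15 AM on August 26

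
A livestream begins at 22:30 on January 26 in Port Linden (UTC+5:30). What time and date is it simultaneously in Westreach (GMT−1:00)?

16:00 on Jan 26

In UTC: 22:30 − 5:30 = 17:00 on Jan 26.
Westreach is UTC−1:00: 17:00 − 1:00 = 16:00 on Jan 26.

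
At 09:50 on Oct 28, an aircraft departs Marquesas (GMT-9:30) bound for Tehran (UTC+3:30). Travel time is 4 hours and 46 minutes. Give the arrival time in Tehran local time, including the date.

03:36 on October 29

Tehran is 13:00 ahead of Marquesas.
After 4 hours and 46 minutes it is 14:36 in Marquesas.
Shift by the zone difference: 14:36 + 13:00 = 03:36 on Oct 29 in Tehran.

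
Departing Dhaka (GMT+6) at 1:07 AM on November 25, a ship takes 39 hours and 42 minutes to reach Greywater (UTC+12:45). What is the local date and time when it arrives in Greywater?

11:34 PM on November 26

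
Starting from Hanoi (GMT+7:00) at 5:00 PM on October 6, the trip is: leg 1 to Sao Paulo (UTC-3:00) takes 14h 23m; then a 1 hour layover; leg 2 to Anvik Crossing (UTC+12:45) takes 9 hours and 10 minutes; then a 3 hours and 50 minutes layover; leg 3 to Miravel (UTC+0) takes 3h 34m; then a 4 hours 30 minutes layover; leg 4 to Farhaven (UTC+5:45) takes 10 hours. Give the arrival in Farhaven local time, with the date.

2:12 PM on Oct 8

Convert departure to UTC: 5:00 PM − 7:00 = 10:00 AM UTC on Oct 6.
Add 14 hours 23 minutes leg 1 → 12:23 AM UTC (Oct 7).
Add 1 hour layover in Sao Paulo → 1:23 AM UTC.
Add 9 hours and 10 minutes leg 2 → 10:33 AM UTC.
Add 3 hours and 50 minutes layover in Anvik Crossing → 2:23 PM UTC.
Add 3 hours 34 minutes leg 3 → 5:57 PM UTC.
Add 4 hours and 30 minutes layover in Miravel → 10:27 PM UTC.
Add 10 hours leg 4 → 8:27 AM UTC (Oct 8).
Farhaven is UTC+5:45, so local arrival = 8:27 AM + 5:45 = 2:12 PM on Oct 8.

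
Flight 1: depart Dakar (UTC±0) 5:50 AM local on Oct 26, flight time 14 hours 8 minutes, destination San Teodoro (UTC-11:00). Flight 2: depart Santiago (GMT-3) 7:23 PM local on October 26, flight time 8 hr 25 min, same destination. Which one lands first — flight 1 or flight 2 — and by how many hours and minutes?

the first, by 10 hours 50 minutes

Flight 1 departs at 5:50 AM UTC (Oct 26).
+14 hours and 8 minutes → arrive 7:58 PM UTC on Oct 26.
Flight 2 in UTC: 7:23 PM + 3:00 = 10:23 PM on Oct 26.
+8 hours 25 minutes → arrive 6:48 AM UTC on Oct 27.
Flight 1 lands earlier by 10 hours 50 minutes.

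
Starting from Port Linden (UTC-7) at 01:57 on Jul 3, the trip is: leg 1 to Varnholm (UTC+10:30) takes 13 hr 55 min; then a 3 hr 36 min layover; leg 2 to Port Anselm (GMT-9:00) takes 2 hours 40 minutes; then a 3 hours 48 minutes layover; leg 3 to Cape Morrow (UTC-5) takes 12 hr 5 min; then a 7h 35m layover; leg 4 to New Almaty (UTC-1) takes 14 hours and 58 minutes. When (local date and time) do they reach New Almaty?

18:34 on July 5

Convert departure to UTC: 01:57 + 7:00 = 08:57 UTC on Jul 3.
Add 13 hours 55 minutes leg 1 → 22:52 UTC.
Add 3 hours 36 minutes layover in Varnholm → 02:28 UTC (Jul 4).
Add 2 hours and 40 minutes leg 2 → 05:08 UTC.
Add 3 hours and 48 minutes layover in Port Anselm → 08:56 UTC.
Add 12 hours 5 minutes leg 3 → 21:01 UTC.
Add 7 hours and 35 minutes layover in Cape Morrow → 04:36 UTC (Jul 5).
Add 14 hours 58 minutes leg 4 → 19:34 UTC.
New Almaty is UTC−1:00, so local arrival = 19:34 − 1:00 = 18:34 on Jul 5.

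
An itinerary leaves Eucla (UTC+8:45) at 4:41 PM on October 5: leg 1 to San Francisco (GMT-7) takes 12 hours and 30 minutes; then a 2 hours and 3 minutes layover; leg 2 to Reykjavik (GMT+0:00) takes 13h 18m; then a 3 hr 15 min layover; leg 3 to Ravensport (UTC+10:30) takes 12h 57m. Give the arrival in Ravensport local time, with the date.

Convert departure to UTC: 4:41 PM − 8:45 = 7:56 AM UTC on Oct 5.
Add 12 hours 30 minutes leg 1 → 8:26 PM UTC.
Add 2 hours 3 minutes layover in San Francisco → 10:29 PM UTC.
Add 13 hours and 18 minutes leg 2 → 11:47 AM UTC (Oct 6).
Add 3 hours and 15 minutes layover in Reykjavik → 3:02 PM UTC.
Add 12 hours and 57 minutes leg 3 → 3:59 AM UTC (Oct 7).
Ravensport is UTC+10:30, so local arrival = 3:59 AM + 10:30 = 2:29 PM on Oct 7.

2:29 PM on Oct 7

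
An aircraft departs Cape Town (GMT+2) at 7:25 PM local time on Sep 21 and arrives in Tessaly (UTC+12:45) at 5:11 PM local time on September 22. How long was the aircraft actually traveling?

Tessaly is 10:45 ahead of Cape Town.
Clock-face elapsed time (ignoring zones) is 21 hours 46 minutes.
Actual elapsed = 21 hours 46 minutes − 10:45 = 11 hours 1 minute.

11 hours 1 minute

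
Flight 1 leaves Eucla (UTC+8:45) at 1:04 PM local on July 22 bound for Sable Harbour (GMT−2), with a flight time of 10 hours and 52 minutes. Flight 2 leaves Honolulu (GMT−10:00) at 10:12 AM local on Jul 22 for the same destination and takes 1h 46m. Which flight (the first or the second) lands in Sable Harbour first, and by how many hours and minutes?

the first, by 6 hours 47 minutes

Flight 1 in UTC: 1:04 PM − 8:45 = 4:19 AM on Jul 22.
+10 hours 52 minutes → arrive 3:11 PM UTC on Jul 22.
Flight 2 in UTC: 10:12 AM + 10:00 = 8:12 PM on Jul 22.
+1 hour 46 minutes → arrive 9:58 PM UTC on Jul 22.
Flight 1 lands earlier by 6 hours 47 minutes.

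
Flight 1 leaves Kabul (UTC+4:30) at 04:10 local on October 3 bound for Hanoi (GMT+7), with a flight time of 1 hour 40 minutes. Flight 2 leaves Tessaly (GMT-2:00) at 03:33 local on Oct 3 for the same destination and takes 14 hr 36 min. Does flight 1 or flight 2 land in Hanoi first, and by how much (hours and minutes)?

Flight 1 in UTC: 04:10 − 4:30 = 23:40 on Oct 2.
+1 hour 40 minutes → arrive 01:20 UTC on Oct 3.
Flight 2 in UTC: 03:33 + 2:00 = 05:33 on Oct 3.
+14 hours 36 minutes → arrive 20:09 UTC on Oct 3.
Flight 1 lands earlier by 18 hours 49 minutes.

the first, by 18 hours 49 minutes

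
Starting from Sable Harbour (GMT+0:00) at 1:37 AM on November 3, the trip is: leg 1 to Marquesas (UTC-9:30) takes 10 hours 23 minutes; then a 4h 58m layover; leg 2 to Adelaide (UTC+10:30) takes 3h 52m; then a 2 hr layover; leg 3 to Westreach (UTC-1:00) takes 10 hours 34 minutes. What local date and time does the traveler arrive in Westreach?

8:24 AM on November 4

Sable Harbour is at UTC+0, so departure is already 1:37 AM UTC on Nov 3.
Add 10 hours and 23 minutes leg 1 → 12:00 PM UTC.
Add 4 hours and 58 minutes layover in Marquesas → 4:58 PM UTC.
Add 3 hours and 52 minutes leg 2 → 8:50 PM UTC.
Add 2 hours layover in Adelaide → 10:50 PM UTC.
Add 10 hours 34 minutes leg 3 → 9:24 AM UTC (Nov 4).
Westreach is UTC−1:00, so local arrival = 9:24 AM − 1:00 = 8:24 AM on Nov 4.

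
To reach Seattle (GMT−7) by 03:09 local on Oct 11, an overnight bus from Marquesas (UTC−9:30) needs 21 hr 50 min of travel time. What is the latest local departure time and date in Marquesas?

02:49 on October 10

Target arrival in UTC: 03:09 + 7:00 = 10:09 on Oct 11.
Subtract 21 hours and 50 minutes → departure 12:19 UTC on Oct 10.
Marquesas is UTC−9:30: 12:19 − 9:30 = 02:49 on Oct 10.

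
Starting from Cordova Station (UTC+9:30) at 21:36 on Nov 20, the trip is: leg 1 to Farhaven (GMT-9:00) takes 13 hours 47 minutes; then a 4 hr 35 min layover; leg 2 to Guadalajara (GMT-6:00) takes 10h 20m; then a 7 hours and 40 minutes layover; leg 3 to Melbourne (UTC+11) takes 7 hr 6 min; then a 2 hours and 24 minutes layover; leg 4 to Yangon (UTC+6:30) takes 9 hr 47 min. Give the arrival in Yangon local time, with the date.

02:15 on Nov 23

Convert departure to UTC: 21:36 − 9:30 = 12:06 UTC on Nov 20.
Add 13 hours and 47 minutes leg 1 → 01:53 UTC (Nov 21).
Add 4 hours and 35 minutes layover in Farhaven → 06:28 UTC.
Add 10 hours and 20 minutes leg 2 → 16:48 UTC.
Add 7 hours and 40 minutes layover in Guadalajara → 00:28 UTC (Nov 22).
Add 7 hours 6 minutes leg 3 → 07:34 UTC.
Add 2 hours 24 minutes layover in Melbourne → 09:58 UTC.
Add 9 hours 47 minutes leg 4 → 19:45 UTC.
Yangon is UTC+6:30, so local arrival = 19:45 + 6:30 = 02:15 on Nov 23.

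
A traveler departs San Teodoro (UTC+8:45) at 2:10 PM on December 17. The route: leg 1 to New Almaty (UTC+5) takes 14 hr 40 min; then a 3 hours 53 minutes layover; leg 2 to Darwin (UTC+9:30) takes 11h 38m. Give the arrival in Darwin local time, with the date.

Convert departure to UTC: 2:10 PM − 8:45 = 5:25 AM UTC on Dec 17.
Add 14 hours and 40 minutes leg 1 → 8:05 PM UTC.
Add 3 hours 53 minutes layover in New Almaty → 11:58 PM UTC.
Add 11 hours and 38 minutes leg 2 → 11:36 AM UTC (Dec 18).
Darwin is UTC+9:30, so local arrival = 11:36 AM + 9:30 = 9:06 PM on Dec 18.

9:06 PM on Dec 18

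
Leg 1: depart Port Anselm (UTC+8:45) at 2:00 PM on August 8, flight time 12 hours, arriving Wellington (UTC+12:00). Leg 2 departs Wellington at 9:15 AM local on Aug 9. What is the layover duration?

4 hours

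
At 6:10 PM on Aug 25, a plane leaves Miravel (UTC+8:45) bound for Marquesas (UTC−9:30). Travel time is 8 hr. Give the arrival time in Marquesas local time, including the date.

7:55 AM on August 25

Marquesas is 18:15 behind Miravel.
After 8 hours it is 2:10 AM (Aug 26) in Miravel.
Shift by the zone difference: 2:10 AM − 18:15 = 7:55 AM on Aug 25 in Marquesas.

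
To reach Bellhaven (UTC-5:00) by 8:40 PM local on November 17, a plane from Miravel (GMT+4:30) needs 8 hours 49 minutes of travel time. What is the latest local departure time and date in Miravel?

Target arrival in UTC: 8:40 PM + 5:00 = 1:40 AM on Nov 18.
Subtract 8 hours and 49 minutes → departure 4:51 PM UTC on Nov 17.
Miravel is UTC+4:30: 4:51 PM + 4:30 = 9:21 PM on Nov 17.

9:21 PM on Nov 17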